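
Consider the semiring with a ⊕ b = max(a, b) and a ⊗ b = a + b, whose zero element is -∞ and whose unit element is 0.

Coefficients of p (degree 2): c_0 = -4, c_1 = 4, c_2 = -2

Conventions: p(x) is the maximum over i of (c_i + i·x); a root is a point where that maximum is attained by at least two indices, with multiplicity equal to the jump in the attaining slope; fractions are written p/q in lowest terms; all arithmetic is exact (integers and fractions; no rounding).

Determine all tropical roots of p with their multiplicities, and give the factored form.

hull edge (i=0, c=-4) to (i=1, c=4): slope 8, span 1
hull edge (i=1, c=4) to (i=2, c=-2): slope -6, span 1
Factored form: p(x) = -2 ⊗ (x ⊕ (-8)) ⊗ (x ⊕ 6)
Answer: roots = -8 (mult 1), 6 (mult 1)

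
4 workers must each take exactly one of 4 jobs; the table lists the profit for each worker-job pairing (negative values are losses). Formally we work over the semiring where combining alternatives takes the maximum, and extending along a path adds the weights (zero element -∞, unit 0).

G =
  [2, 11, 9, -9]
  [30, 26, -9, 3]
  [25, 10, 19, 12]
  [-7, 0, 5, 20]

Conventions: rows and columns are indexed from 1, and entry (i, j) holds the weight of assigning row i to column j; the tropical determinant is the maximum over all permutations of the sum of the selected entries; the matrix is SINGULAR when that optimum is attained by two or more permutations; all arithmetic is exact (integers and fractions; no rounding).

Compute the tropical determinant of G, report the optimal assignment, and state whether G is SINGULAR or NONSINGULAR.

σ = (1, 2, 3, 4): 2 + 26 + 19 + 20 = 67
σ = (1, 2, 4, 3): 2 + 26 + 12 + 5 = 45
σ = (1, 3, 2, 4): 2 + (-9) + 10 + 20 = 23
σ = (1, 3, 4, 2): 2 + (-9) + 12 + 0 = 5
σ = (1, 4, 2, 3): 2 + 3 + 10 + 5 = 20
σ = (1, 4, 3, 2): 2 + 3 + 19 + 0 = 24
σ = (2, 1, 3, 4): 11 + 30 + 19 + 20 = 80
σ = (2, 1, 4, 3): 11 + 30 + 12 + 5 = 58
σ = (2, 3, 1, 4): 11 + (-9) + 25 + 20 = 47
σ = (2, 3, 4, 1): 11 + (-9) + 12 + (-7) = 7
σ = (2, 4, 1, 3): 11 + 3 + 25 + 5 = 44
σ = (2, 4, 3, 1): 11 + 3 + 19 + (-7) = 26
σ = (3, 1, 2, 4): 9 + 30 + 10 + 20 = 69
σ = (3, 1, 4, 2): 9 + 30 + 12 + 0 = 51
σ = (3, 2, 1, 4): 9 + 26 + 25 + 20 = 80
σ = (3, 2, 4, 1): 9 + 26 + 12 + (-7) = 40
σ = (3, 4, 1, 2): 9 + 3 + 25 + 0 = 37
σ = (3, 4, 2, 1): 9 + 3 + 10 + (-7) = 15
σ = (4, 1, 2, 3): (-9) + 30 + 10 + 5 = 36
σ = (4, 1, 3, 2): (-9) + 30 + 19 + 0 = 40
σ = (4, 2, 1, 3): (-9) + 26 + 25 + 5 = 47
σ = (4, 2, 3, 1): (-9) + 26 + 19 + (-7) = 29
σ = (4, 3, 1, 2): (-9) + (-9) + 25 + 0 = 7
σ = (4, 3, 2, 1): (-9) + (-9) + 10 + (-7) = -15
Optimal value attained by: σ = (2, 1, 3, 4).
Answer: det⊕(G) = 80; verdict: SINGULAR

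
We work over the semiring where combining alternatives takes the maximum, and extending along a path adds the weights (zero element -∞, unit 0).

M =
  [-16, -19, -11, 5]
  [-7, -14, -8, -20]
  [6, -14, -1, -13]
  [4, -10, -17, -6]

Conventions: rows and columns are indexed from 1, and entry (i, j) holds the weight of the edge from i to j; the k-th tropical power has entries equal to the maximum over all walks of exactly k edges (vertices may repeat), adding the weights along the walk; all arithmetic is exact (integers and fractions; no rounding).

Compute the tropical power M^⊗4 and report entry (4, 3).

M^⊗2:
  [9, -5, -12, -1]
  [-2, -22, -9, -2]
  [5, -13, -2, 11]
  [-2, -15, -7, 9]
M^⊗3:
  [3, -10, -2, 14]
  [2, -12, -10, 3]
  [15, 1, -3, 10]
  [13, -1, -8, 3]
M^⊗4:
  [18, 4, -3, 8]
  [7, -7, -9, 7]
  [14, 0, 4, 20]
  [7, -6, 2, 18]
Key observation: the optimum is the walk 4->1->4->1->3, with weight 4 + 5 + 4 + (-11) = 2.
Optimal value attained by: walk 4->1->4->1->3.
Answer: (M^⊗4)[4][3] = 2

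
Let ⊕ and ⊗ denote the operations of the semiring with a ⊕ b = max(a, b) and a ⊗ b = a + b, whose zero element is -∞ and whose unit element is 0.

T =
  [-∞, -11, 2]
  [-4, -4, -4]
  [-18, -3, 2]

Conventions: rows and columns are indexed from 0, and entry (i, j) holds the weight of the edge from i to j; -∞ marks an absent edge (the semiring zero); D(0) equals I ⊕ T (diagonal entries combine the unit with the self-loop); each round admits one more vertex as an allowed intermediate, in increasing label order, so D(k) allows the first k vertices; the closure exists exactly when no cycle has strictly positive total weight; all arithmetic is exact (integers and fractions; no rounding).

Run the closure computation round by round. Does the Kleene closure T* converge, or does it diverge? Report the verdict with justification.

Detection: at round 0, diagonal entry (2, 2) turns strictly positive.
Key observation: the cycle 2->2 has total weight 2, which is strictly positive.
Answer: DIVERGES — positive cycle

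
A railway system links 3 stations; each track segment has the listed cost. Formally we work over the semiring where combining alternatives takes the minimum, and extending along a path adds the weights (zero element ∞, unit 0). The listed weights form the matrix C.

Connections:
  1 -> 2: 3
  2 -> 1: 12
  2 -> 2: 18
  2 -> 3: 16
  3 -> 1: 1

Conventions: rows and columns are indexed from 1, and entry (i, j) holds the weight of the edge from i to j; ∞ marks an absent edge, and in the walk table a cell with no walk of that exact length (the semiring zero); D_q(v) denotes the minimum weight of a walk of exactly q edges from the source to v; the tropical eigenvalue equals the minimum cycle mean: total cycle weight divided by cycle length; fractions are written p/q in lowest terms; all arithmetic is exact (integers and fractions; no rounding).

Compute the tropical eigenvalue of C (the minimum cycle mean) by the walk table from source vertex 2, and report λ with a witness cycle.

q=0: [∞, 0, ∞]
q=1: [12, 18, 16]
q=2: [17, 15, 34]
q=3: [27, 20, 31]
Optimal cycle mean attained by: cycle 1->2->3->1, total 3 + 16 + 1, length 3.
Answer: λ = 20/3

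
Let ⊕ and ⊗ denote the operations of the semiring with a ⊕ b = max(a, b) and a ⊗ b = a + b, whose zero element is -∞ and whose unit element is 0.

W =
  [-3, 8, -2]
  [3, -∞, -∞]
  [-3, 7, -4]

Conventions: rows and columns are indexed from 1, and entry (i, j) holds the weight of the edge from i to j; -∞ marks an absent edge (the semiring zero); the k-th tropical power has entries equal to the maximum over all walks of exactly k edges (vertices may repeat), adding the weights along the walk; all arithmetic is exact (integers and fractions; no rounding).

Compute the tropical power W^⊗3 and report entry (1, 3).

W^⊗2:
  [11, 5, -5]
  [0, 11, 1]
  [10, 5, -5]
W^⊗3:
  [8, 19, 9]
  [14, 8, -2]
  [8, 18, 8]
Key observation: the optimum is the walk 1->2->1->3, with weight 8 + 3 + (-2) = 9.
Optimal value attained by: walk 1->2->1->3.
Answer: (W^⊗3)[1][3] = 9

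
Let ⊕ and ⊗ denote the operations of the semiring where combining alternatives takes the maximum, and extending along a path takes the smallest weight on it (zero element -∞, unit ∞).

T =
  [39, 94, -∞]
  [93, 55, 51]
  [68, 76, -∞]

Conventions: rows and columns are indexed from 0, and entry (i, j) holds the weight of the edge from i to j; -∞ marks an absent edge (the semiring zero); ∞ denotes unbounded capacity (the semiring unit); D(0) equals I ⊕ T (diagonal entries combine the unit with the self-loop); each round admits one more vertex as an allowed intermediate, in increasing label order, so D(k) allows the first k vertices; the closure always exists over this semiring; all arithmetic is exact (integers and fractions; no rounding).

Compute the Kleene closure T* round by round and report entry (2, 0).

D(0):
  [∞, 94, -∞]
  [93, ∞, 51]
  [68, 76, ∞]
D(1):
  [∞, 94, -∞]
  [93, ∞, 51]
  [68, 76, ∞]
D(2):
  [∞, 94, 51]
  [93, ∞, 51]
  [76, 76, ∞]
D(3):
  [∞, 94, 51]
  [93, ∞, 51]
  [76, 76, ∞]
Answer: T*[2][0] = 76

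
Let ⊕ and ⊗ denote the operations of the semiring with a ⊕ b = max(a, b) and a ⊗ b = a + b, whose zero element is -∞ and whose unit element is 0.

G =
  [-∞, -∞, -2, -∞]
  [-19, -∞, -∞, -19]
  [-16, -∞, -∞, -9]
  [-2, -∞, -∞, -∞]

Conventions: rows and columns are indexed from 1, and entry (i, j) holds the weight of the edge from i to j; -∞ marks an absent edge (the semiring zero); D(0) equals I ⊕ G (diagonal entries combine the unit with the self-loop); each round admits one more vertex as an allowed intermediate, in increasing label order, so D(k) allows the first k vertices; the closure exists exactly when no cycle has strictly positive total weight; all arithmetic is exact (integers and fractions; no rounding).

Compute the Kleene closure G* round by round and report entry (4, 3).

D(0):
  [0, -∞, -2, -∞]
  [-19, 0, -∞, -19]
  [-16, -∞, 0, -9]
  [-2, -∞, -∞, 0]
D(1):
  [0, -∞, -2, -∞]
  [-19, 0, -21, -19]
  [-16, -∞, 0, -9]
  [-2, -∞, -4, 0]
D(2):
  [0, -∞, -2, -∞]
  [-19, 0, -21, -19]
  [-16, -∞, 0, -9]
  [-2, -∞, -4, 0]
D(3):
  [0, -∞, -2, -11]
  [-19, 0, -21, -19]
  [-16, -∞, 0, -9]
  [-2, -∞, -4, 0]
D(4):
  [0, -∞, -2, -11]
  [-19, 0, -21, -19]
  [-11, -∞, 0, -9]
  [-2, -∞, -4, 0]
Answer: G*[4][3] = -4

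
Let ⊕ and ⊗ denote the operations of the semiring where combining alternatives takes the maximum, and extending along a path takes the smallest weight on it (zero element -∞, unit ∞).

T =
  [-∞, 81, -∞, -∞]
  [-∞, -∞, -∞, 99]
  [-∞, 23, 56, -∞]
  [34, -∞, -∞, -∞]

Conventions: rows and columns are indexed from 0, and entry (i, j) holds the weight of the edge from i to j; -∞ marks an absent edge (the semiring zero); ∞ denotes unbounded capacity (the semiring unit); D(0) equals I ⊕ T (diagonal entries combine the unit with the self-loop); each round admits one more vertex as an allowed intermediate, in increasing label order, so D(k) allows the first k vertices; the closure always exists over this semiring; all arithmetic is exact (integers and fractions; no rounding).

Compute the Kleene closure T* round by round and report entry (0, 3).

D(0):
  [∞, 81, -∞, -∞]
  [-∞, ∞, -∞, 99]
  [-∞, 23, ∞, -∞]
  [34, -∞, -∞, ∞]
D(1):
  [∞, 81, -∞, -∞]
  [-∞, ∞, -∞, 99]
  [-∞, 23, ∞, -∞]
  [34, 34, -∞, ∞]
D(2):
  [∞, 81, -∞, 81]
  [-∞, ∞, -∞, 99]
  [-∞, 23, ∞, 23]
  [34, 34, -∞, ∞]
D(3):
  [∞, 81, -∞, 81]
  [-∞, ∞, -∞, 99]
  [-∞, 23, ∞, 23]
  [34, 34, -∞, ∞]
D(4):
  [∞, 81, -∞, 81]
  [34, ∞, -∞, 99]
  [23, 23, ∞, 23]
  [34, 34, -∞, ∞]
Answer: T*[0][3] = 81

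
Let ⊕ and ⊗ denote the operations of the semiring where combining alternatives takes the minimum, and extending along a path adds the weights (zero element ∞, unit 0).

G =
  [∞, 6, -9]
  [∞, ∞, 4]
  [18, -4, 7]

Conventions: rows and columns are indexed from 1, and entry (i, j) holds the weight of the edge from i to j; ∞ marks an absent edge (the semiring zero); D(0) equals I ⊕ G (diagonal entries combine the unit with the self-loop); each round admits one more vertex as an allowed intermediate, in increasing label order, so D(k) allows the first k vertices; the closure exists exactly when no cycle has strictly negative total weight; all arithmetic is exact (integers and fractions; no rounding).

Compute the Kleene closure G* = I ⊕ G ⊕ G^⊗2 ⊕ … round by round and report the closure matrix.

D(0):
  [0, 6, -9]
  [∞, 0, 4]
  [18, -4, 0]
D(1):
  [0, 6, -9]
  [∞, 0, 4]
  [18, -4, 0]
D(2):
  [0, 6, -9]
  [∞, 0, 4]
  [18, -4, 0]
D(3):
  [0, -13, -9]
  [22, 0, 4]
  [18, -4, 0]
Answer: G* = [[0, -13, -9], [22, 0, 4], [18, -4, 0]]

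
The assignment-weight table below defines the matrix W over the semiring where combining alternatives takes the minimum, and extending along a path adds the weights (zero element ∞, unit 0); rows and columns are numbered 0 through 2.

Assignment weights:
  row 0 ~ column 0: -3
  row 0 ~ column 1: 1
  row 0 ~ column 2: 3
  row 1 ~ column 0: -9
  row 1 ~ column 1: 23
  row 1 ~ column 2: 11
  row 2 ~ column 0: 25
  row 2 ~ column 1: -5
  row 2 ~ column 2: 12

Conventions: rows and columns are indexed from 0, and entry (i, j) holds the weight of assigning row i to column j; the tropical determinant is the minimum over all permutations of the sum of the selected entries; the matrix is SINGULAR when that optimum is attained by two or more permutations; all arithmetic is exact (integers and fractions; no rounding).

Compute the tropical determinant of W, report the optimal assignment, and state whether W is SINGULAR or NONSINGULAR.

σ = (0, 1, 2): (-3) + 23 + 12 = 32
σ = (0, 2, 1): (-3) + 11 + (-5) = 3
σ = (1, 0, 2): 1 + (-9) + 12 = 4
σ = (1, 2, 0): 1 + 11 + 25 = 37
σ = (2, 0, 1): 3 + (-9) + (-5) = -11
σ = (2, 1, 0): 3 + 23 + 25 = 51
Optimal value attained by: σ = (2, 0, 1).
Answer: det⊕(W) = -11; verdict: NONSINGULAR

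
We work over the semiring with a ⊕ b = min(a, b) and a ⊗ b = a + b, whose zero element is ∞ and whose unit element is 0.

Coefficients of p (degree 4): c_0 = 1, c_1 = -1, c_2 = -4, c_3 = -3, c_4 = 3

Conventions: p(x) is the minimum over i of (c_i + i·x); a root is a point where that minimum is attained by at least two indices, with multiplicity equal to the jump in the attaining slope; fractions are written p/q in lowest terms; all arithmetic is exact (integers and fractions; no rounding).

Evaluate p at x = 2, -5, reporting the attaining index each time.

p(2) = min(1+0·2=1, -1+1·2=1, -4+2·2=0, -3+3·2=3, 3+4·2=11) = 0 (attained by i=2)
p(-5) = min(1+0·(-5)=1, -1+1·(-5)=-6, -4+2·(-5)=-14, -3+3·(-5)=-18, 3+4·(-5)=-17) = -18 (attained by i=3)
Answer: p(2) = 0; p(-5) = -18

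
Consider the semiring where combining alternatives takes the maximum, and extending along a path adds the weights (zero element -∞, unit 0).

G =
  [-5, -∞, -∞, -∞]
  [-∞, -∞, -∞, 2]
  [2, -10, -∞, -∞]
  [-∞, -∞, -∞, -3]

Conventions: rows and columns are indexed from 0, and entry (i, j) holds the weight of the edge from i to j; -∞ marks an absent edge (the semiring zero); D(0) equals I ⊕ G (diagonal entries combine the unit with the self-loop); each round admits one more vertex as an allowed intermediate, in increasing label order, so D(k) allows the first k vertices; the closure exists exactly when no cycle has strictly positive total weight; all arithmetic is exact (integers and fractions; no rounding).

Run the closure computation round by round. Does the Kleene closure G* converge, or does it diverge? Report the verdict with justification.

D(0):
  [0, -∞, -∞, -∞]
  [-∞, 0, -∞, 2]
  [2, -10, 0, -∞]
  [-∞, -∞, -∞, 0]
D(1):
  [0, -∞, -∞, -∞]
  [-∞, 0, -∞, 2]
  [2, -10, 0, -∞]
  [-∞, -∞, -∞, 0]
D(2):
  [0, -∞, -∞, -∞]
  [-∞, 0, -∞, 2]
  [2, -10, 0, -8]
  [-∞, -∞, -∞, 0]
D(3):
  [0, -∞, -∞, -∞]
  [-∞, 0, -∞, 2]
  [2, -10, 0, -8]
  [-∞, -∞, -∞, 0]
D(4):
  [0, -∞, -∞, -∞]
  [-∞, 0, -∞, 2]
  [2, -10, 0, -8]
  [-∞, -∞, -∞, 0]
Key observation: every diagonal entry stays at the unit through all rounds, so no improving cycle exists.
Answer: CONVERGES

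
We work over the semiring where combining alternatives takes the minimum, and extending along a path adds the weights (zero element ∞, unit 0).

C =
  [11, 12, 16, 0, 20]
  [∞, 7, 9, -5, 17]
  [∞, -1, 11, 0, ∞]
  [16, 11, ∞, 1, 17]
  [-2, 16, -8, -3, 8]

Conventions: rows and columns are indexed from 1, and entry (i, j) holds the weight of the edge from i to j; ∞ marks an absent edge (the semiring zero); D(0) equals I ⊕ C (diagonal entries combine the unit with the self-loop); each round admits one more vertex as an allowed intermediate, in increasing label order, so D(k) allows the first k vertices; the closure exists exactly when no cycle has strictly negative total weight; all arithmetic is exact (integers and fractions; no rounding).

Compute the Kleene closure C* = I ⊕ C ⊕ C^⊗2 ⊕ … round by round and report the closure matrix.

D(0):
  [0, 12, 16, 0, 20]
  [∞, 0, 9, -5, 17]
  [∞, -1, 0, 0, ∞]
  [16, 11, ∞, 0, 17]
  [-2, 16, -8, -3, 0]
D(1):
  [0, 12, 16, 0, 20]
  [∞, 0, 9, -5, 17]
  [∞, -1, 0, 0, ∞]
  [16, 11, 32, 0, 17]
  [-2, 10, -8, -3, 0]
D(2):
  [0, 12, 16, 0, 20]
  [∞, 0, 9, -5, 17]
  [∞, -1, 0, -6, 16]
  [16, 11, 20, 0, 17]
  [-2, 10, -8, -3, 0]
D(3):
  [0, 12, 16, 0, 20]
  [∞, 0, 9, -5, 17]
  [∞, -1, 0, -6, 16]
  [16, 11, 20, 0, 17]
  [-2, -9, -8, -14, 0]
D(4):
  [0, 11, 16, 0, 17]
  [11, 0, 9, -5, 12]
  [10, -1, 0, -6, 11]
  [16, 11, 20, 0, 17]
  [-2, -9, -8, -14, 0]
D(5):
  [0, 8, 9, 0, 17]
  [10, 0, 4, -5, 12]
  [9, -1, 0, -6, 11]
  [15, 8, 9, 0, 17]
  [-2, -9, -8, -14, 0]
Answer: C* = [[0, 8, 9, 0, 17], [10, 0, 4, -5, 12], [9, -1, 0, -6, 11], [15, 8, 9, 0, 17], [-2, -9, -8, -14, 0]]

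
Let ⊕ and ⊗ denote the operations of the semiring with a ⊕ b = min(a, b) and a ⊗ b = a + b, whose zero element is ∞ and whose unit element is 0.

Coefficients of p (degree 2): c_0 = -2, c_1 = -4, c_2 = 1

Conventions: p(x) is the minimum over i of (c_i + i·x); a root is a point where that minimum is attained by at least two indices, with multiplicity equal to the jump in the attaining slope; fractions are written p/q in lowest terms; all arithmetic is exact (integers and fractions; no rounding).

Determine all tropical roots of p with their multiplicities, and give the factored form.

hull edge (i=0, c=-2) to (i=1, c=-4): slope -2, span 1
hull edge (i=1, c=-4) to (i=2, c=1): slope 5, span 1
Factored form: p(x) = 1 ⊗ (x ⊕ (-5)) ⊗ (x ⊕ 2)
Answer: roots = -5 (mult 1), 2 (mult 1)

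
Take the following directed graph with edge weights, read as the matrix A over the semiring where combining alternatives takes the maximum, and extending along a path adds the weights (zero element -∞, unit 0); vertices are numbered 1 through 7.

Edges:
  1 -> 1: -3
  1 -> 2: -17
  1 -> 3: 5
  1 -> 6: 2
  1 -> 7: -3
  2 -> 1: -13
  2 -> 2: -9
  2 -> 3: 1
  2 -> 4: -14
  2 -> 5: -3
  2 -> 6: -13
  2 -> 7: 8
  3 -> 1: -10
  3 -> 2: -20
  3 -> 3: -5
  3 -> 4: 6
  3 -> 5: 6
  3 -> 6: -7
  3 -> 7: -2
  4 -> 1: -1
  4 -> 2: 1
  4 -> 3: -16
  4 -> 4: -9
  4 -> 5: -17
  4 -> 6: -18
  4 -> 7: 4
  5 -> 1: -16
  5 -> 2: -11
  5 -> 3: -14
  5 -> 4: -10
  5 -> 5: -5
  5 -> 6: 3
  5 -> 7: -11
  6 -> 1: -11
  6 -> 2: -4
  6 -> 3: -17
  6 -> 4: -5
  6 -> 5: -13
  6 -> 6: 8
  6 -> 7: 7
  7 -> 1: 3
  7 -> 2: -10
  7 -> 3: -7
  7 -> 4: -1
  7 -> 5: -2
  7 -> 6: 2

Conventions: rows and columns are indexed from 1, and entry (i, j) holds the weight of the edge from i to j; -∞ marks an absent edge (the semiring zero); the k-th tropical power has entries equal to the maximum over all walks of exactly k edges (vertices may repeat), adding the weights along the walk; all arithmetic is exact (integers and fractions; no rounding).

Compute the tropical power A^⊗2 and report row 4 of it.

A^⊗2:
  [0, -2, 2, 11, 11, 10, 9]
  [11, -2, 1, 7, 7, 10, -1]
  [5, 7, -5, 1, 1, 9, 10]
  [7, -6, 4, 3, 2, 6, 9]
  [-8, -1, -10, -2, -8, 11, 10]
  [10, 4, 0, 6, 5, 16, 15]
  [0, 0, 8, -1, -1, 10, 9]
Answer: row 4 of A^⊗2 = [7, -6, 4, 3, 2, 6, 9]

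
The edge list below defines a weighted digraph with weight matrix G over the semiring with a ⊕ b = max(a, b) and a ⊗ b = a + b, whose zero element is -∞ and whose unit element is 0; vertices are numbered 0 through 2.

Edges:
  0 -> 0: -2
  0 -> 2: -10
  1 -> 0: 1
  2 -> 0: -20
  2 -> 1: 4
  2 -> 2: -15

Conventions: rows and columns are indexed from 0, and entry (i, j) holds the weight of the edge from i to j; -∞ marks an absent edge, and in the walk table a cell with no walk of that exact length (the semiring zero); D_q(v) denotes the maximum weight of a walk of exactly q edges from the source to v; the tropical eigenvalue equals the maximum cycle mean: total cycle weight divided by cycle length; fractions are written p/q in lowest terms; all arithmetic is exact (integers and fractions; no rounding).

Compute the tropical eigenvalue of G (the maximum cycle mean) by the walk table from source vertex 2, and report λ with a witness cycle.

q=0: [-∞, -∞, 0]
q=1: [-20, 4, -15]
q=2: [5, -11, -30]
q=3: [3, -26, -5]
Optimal cycle mean attained by: cycle 0->2->1->0, total (-10) + 4 + 1, length 3.
Answer: λ = -5/3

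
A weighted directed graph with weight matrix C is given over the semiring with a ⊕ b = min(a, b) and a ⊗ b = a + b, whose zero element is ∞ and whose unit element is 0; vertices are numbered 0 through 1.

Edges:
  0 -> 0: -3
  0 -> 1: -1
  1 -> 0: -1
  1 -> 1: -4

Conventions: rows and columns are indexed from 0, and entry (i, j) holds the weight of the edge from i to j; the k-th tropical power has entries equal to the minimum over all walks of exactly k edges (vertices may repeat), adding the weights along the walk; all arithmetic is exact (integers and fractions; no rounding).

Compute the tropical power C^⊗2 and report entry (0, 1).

C^⊗2:
  [-6, -5]
  [-5, -8]
Key observation: the optimum is the walk 0->1->1, with weight (-1) + (-4) = -5.
Optimal value attained by: walk 0->1->1.
Answer: (C^⊗2)[0][1] = -5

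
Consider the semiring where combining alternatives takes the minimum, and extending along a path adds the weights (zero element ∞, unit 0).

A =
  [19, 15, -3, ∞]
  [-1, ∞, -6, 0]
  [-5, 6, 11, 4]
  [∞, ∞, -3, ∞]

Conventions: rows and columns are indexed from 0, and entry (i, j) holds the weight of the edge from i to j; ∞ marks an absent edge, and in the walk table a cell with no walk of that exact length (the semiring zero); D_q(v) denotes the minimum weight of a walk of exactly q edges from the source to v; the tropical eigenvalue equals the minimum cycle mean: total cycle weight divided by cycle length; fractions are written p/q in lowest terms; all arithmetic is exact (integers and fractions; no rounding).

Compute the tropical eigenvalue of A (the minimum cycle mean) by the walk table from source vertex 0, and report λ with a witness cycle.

q=0: [0, ∞, ∞, ∞]
q=1: [19, 15, -3, ∞]
q=2: [-8, 3, 8, 1]
q=3: [2, 7, -11, 3]
q=4: [-16, -5, -1, -7]
Optimal cycle mean attained by: cycle 0->2->0, total (-3) + (-5), length 2.
Answer: λ = -4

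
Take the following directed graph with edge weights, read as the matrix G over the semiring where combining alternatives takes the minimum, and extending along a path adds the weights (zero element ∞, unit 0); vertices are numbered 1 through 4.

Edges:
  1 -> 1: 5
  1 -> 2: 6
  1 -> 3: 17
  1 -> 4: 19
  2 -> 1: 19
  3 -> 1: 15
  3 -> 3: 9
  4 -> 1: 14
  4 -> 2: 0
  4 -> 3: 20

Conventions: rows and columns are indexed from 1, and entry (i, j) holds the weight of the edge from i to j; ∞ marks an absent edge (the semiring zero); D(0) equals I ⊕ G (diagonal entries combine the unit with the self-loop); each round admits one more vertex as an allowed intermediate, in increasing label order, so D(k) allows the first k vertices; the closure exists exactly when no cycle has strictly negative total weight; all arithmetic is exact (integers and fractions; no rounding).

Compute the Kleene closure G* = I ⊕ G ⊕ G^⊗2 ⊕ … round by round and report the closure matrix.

D(0):
  [0, 6, 17, 19]
  [19, 0, ∞, ∞]
  [15, ∞, 0, ∞]
  [14, 0, 20, 0]
D(1):
  [0, 6, 17, 19]
  [19, 0, 36, 38]
  [15, 21, 0, 34]
  [14, 0, 20, 0]
D(2):
  [0, 6, 17, 19]
  [19, 0, 36, 38]
  [15, 21, 0, 34]
  [14, 0, 20, 0]
D(3):
  [0, 6, 17, 19]
  [19, 0, 36, 38]
  [15, 21, 0, 34]
  [14, 0, 20, 0]
D(4):
  [0, 6, 17, 19]
  [19, 0, 36, 38]
  [15, 21, 0, 34]
  [14, 0, 20, 0]
Answer: G* = [[0, 6, 17, 19], [19, 0, 36, 38], [15, 21, 0, 34], [14, 0, 20, 0]]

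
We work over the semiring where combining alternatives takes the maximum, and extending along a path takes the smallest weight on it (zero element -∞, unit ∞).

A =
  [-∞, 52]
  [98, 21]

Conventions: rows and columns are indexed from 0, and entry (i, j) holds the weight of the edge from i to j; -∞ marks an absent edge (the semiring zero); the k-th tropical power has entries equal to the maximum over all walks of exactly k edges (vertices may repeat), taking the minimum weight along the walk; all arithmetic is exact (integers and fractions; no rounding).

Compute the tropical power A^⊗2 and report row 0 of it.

A^⊗2:
  [52, 21]
  [21, 52]
Answer: row 0 of A^⊗2 = [52, 21]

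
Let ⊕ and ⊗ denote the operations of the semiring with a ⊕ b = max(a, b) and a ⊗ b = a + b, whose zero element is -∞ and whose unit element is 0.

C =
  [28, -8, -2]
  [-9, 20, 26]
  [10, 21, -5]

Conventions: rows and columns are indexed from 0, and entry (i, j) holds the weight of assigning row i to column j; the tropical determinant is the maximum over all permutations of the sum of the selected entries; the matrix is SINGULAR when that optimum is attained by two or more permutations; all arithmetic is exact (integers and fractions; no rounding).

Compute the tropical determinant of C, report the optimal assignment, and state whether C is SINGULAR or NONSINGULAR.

σ = (0, 1, 2): 28 + 20 + (-5) = 43
σ = (0, 2, 1): 28 + 26 + 21 = 75
σ = (1, 0, 2): (-8) + (-9) + (-5) = -22
σ = (1, 2, 0): (-8) + 26 + 10 = 28
σ = (2, 0, 1): (-2) + (-9) + 21 = 10
σ = (2, 1, 0): (-2) + 20 + 10 = 28
Optimal value attained by: σ = (0, 2, 1).
Answer: det⊕(C) = 75; verdict: NONSINGULAR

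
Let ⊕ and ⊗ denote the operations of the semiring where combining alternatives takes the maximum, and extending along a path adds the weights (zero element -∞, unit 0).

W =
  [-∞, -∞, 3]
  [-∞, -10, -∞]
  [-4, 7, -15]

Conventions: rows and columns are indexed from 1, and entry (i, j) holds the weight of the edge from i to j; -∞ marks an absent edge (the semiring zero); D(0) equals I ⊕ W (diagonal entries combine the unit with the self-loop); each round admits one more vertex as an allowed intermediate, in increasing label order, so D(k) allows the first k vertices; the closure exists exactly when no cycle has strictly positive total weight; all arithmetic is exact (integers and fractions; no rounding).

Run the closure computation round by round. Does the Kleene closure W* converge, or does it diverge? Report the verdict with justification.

D(0):
  [0, -∞, 3]
  [-∞, 0, -∞]
  [-4, 7, 0]
D(1):
  [0, -∞, 3]
  [-∞, 0, -∞]
  [-4, 7, 0]
D(2):
  [0, -∞, 3]
  [-∞, 0, -∞]
  [-4, 7, 0]
D(3):
  [0, 10, 3]
  [-∞, 0, -∞]
  [-4, 7, 0]
Key observation: every diagonal entry stays at the unit through all rounds, so no improving cycle exists.
Answer: CONVERGES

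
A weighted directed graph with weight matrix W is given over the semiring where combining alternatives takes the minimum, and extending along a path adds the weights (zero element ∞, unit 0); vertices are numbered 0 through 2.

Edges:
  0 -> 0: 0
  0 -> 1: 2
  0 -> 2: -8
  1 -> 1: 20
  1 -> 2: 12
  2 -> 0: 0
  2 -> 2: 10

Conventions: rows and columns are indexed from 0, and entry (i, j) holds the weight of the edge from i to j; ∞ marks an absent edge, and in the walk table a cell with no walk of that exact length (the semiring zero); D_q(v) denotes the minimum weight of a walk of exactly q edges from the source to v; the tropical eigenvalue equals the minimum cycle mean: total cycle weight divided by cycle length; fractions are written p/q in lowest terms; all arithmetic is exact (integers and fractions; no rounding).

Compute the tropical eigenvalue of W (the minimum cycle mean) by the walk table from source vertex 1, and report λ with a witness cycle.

q=0: [∞, 0, ∞]
q=1: [∞, 20, 12]
q=2: [12, 40, 22]
q=3: [12, 14, 4]
Optimal cycle mean attained by: cycle 0->2->0, total (-8) + 0, length 2.
Answer: λ = -4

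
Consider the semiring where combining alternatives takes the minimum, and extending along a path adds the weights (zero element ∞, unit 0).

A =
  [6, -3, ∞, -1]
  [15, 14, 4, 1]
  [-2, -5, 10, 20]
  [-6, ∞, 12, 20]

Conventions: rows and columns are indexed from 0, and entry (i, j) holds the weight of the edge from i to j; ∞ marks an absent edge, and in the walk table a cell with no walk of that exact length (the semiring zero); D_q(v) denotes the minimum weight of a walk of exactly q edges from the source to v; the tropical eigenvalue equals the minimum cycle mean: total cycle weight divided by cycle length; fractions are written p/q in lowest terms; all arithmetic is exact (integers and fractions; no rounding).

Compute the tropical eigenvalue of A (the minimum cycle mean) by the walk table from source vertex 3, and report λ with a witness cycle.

q=0: [∞, ∞, ∞, 0]
q=1: [-6, ∞, 12, 20]
q=2: [0, -9, 22, -7]
q=3: [-13, -3, -5, -8]
q=4: [-14, -16, 1, -14]
Optimal cycle mean attained by: cycle 0->3->0, total (-1) + (-6), length 2.
Answer: λ = -7/2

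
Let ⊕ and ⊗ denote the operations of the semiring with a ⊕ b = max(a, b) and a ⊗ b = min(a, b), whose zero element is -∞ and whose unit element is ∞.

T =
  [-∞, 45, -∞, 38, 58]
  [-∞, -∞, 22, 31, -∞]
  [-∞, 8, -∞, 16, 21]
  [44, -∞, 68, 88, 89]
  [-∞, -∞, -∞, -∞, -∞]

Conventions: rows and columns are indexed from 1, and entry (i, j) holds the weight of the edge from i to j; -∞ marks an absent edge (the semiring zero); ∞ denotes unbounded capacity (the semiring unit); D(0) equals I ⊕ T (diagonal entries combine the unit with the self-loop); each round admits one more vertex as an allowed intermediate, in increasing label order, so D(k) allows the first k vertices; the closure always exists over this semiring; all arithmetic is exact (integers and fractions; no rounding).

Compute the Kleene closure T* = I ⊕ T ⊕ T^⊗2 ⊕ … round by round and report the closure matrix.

D(0):
  [∞, 45, -∞, 38, 58]
  [-∞, ∞, 22, 31, -∞]
  [-∞, 8, ∞, 16, 21]
  [44, -∞, 68, ∞, 89]
  [-∞, -∞, -∞, -∞, ∞]
D(1):
  [∞, 45, -∞, 38, 58]
  [-∞, ∞, 22, 31, -∞]
  [-∞, 8, ∞, 16, 21]
  [44, 44, 68, ∞, 89]
  [-∞, -∞, -∞, -∞, ∞]
D(2):
  [∞, 45, 22, 38, 58]
  [-∞, ∞, 22, 31, -∞]
  [-∞, 8, ∞, 16, 21]
  [44, 44, 68, ∞, 89]
  [-∞, -∞, -∞, -∞, ∞]
D(3):
  [∞, 45, 22, 38, 58]
  [-∞, ∞, 22, 31, 21]
  [-∞, 8, ∞, 16, 21]
  [44, 44, 68, ∞, 89]
  [-∞, -∞, -∞, -∞, ∞]
D(4):
  [∞, 45, 38, 38, 58]
  [31, ∞, 31, 31, 31]
  [16, 16, ∞, 16, 21]
  [44, 44, 68, ∞, 89]
  [-∞, -∞, -∞, -∞, ∞]
D(5):
  [∞, 45, 38, 38, 58]
  [31, ∞, 31, 31, 31]
  [16, 16, ∞, 16, 21]
  [44, 44, 68, ∞, 89]
  [-∞, -∞, -∞, -∞, ∞]
Answer: T* = [[∞, 45, 38, 38, 58], [31, ∞, 31, 31, 31], [16, 16, ∞, 16, 21], [44, 44, 68, ∞, 89], [-∞, -∞, -∞, -∞, ∞]]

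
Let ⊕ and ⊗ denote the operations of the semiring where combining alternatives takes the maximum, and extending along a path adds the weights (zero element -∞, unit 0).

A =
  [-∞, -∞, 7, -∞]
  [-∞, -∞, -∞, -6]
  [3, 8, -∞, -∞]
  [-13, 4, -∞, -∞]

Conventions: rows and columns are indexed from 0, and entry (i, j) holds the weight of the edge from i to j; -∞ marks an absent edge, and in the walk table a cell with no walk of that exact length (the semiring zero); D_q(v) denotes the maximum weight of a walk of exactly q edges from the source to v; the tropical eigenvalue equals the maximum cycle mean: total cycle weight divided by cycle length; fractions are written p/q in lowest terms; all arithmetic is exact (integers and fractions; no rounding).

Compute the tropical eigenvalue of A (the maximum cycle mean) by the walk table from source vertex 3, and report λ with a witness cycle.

q=0: [-∞, -∞, -∞, 0]
q=1: [-13, 4, -∞, -∞]
q=2: [-∞, -∞, -6, -2]
q=3: [-3, 2, -∞, -∞]
q=4: [-∞, -∞, 4, -4]
Optimal cycle mean attained by: cycle 0->2->0, total 7 + 3, length 2.
Answer: λ = 5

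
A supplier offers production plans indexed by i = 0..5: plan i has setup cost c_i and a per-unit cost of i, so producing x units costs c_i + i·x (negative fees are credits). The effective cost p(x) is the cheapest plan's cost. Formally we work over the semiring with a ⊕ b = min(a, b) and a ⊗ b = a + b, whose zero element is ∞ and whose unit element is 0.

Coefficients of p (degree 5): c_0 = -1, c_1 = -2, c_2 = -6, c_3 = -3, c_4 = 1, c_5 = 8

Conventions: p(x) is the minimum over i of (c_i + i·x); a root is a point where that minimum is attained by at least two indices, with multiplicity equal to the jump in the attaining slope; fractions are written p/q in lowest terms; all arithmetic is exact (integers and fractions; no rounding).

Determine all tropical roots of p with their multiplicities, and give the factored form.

hull edge (i=0, c=-1) to (i=2, c=-6): slope -5/2, span 2
hull edge (i=2, c=-6) to (i=3, c=-3): slope 3, span 1
hull edge (i=3, c=-3) to (i=4, c=1): slope 4, span 1
hull edge (i=4, c=1) to (i=5, c=8): slope 7, span 1
Factored form: p(x) = 8 ⊗ (x ⊕ (-7)) ⊗ (x ⊕ (-4)) ⊗ (x ⊕ (-3)) ⊗ (x ⊕ 5/2) ⊗ (x ⊕ 5/2)
Answer: roots = -7 (mult 1), -4 (mult 1), -3 (mult 1), 5/2 (mult 2)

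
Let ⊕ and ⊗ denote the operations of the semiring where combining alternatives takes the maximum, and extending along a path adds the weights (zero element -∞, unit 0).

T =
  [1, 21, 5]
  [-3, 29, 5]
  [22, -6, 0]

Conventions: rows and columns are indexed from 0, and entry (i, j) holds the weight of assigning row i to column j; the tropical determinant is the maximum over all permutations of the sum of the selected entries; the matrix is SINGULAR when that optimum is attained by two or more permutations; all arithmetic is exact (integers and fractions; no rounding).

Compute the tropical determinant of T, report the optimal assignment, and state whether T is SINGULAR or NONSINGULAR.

σ = (0, 1, 2): 1 + 29 + 0 = 30
σ = (0, 2, 1): 1 + 5 + (-6) = 0
σ = (1, 0, 2): 21 + (-3) + 0 = 18
σ = (1, 2, 0): 21 + 5 + 22 = 48
σ = (2, 0, 1): 5 + (-3) + (-6) = -4
σ = (2, 1, 0): 5 + 29 + 22 = 56
Optimal value attained by: σ = (2, 1, 0).
Answer: det⊕(T) = 56; verdict: NONSINGULAR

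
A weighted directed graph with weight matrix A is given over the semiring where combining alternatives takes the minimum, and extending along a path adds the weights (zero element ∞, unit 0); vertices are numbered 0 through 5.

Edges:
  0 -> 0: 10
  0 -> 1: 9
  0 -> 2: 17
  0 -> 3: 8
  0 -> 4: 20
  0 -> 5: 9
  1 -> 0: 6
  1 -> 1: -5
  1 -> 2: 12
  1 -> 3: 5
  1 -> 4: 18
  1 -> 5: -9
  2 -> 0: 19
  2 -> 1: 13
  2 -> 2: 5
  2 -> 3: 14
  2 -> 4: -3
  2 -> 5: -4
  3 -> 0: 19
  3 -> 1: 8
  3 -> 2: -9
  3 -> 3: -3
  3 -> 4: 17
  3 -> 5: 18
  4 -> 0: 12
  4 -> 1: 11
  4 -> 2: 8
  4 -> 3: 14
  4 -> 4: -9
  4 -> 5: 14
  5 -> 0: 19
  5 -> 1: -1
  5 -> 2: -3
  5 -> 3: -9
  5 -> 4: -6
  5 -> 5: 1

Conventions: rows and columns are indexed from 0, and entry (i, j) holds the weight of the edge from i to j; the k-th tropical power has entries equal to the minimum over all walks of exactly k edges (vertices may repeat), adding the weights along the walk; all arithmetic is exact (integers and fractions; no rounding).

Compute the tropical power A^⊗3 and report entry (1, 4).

A^⊗2:
  [15, 4, -1, 0, 3, 0]
  [1, -10, -12, -18, -15, -14]
  [9, -5, -7, -13, -12, -3]
  [10, 3, -12, -6, -12, -13]
  [3, 2, -1, 5, -18, 2]
  [5, -6, -18, -12, -15, -10]
A^⊗3:
  [10, -1, -9, -9, -6, -5]
  [-4, -15, -27, -23, -24, -19]
  [0, -10, -22, -16, -21, -14]
  [0, -14, -16, -22, -21, -16]
  [-6, -7, -10, -7, -27, -7]
  [-3, -11, -21, -19, -24, -22]
Key observation: the optimum is the walk 1->5->4->4, with weight (-9) + (-6) + (-9) = -24.
Optimal value attained by: walk 1->5->4->4.
Answer: (A^⊗3)[1][4] = -24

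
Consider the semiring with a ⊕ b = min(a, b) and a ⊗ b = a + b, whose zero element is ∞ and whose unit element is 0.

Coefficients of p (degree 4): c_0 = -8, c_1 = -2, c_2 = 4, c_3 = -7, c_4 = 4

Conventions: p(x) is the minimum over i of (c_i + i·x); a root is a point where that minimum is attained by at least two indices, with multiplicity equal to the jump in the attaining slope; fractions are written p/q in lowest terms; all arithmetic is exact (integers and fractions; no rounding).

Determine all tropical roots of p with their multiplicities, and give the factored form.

hull edge (i=0, c=-8) to (i=3, c=-7): slope 1/3, span 3
hull edge (i=3, c=-7) to (i=4, c=4): slope 11, span 1
Factored form: p(x) = 4 ⊗ (x ⊕ (-11)) ⊗ (x ⊕ (-1/3)) ⊗ (x ⊕ (-1/3)) ⊗ (x ⊕ (-1/3))
Answer: roots = -11 (mult 1), -1/3 (mult 3)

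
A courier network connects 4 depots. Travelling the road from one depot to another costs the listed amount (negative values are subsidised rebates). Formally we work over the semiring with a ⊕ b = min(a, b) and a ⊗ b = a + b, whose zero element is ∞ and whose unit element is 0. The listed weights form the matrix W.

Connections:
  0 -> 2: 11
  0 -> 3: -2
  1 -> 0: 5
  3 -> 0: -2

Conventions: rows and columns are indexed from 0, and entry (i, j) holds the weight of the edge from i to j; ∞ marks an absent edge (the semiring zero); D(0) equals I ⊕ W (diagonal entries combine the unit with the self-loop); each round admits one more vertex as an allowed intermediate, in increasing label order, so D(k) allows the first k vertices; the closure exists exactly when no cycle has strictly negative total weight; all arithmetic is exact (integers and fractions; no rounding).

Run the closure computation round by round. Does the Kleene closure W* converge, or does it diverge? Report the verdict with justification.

D(0):
  [0, ∞, 11, -2]
  [5, 0, ∞, ∞]
  [∞, ∞, 0, ∞]
  [-2, ∞, ∞, 0]
Detection: at round 1, diagonal entry (3, 3) turns strictly negative.
Key observation: the cycle 3->0->3 has total weight (-2) + (-2), which is strictly negative.
Answer: DIVERGES — negative cycle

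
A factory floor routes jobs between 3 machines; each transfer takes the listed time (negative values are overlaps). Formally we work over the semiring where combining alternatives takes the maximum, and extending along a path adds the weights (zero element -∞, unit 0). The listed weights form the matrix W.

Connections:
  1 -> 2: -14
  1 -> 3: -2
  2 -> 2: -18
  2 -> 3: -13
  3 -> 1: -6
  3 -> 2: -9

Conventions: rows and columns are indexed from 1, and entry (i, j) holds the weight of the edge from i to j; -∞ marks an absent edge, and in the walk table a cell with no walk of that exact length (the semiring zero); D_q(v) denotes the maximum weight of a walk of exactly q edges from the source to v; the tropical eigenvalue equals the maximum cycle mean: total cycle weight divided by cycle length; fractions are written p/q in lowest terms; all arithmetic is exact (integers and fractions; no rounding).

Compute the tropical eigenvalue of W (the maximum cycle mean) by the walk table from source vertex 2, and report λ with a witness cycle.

q=0: [-∞, 0, -∞]
q=1: [-∞, -18, -13]
q=2: [-19, -22, -31]
q=3: [-37, -33, -21]
Optimal cycle mean attained by: cycle 1->3->1, total (-2) + (-6), length 2.
Answer: λ = -4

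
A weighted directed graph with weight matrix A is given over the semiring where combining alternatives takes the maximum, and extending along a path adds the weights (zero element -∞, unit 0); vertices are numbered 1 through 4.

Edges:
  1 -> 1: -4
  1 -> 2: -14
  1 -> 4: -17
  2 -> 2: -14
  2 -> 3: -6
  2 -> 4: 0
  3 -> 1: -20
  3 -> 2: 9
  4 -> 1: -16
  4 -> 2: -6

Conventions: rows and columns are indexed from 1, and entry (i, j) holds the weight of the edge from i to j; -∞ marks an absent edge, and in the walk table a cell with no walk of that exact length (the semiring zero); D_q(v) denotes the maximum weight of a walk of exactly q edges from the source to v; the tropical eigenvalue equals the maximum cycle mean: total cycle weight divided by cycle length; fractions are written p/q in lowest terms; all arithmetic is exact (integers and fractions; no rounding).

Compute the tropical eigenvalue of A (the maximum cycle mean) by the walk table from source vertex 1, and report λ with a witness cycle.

q=0: [0, -∞, -∞, -∞]
q=1: [-4, -14, -∞, -17]
q=2: [-8, -18, -20, -14]
q=3: [-12, -11, -24, -18]
q=4: [-16, -15, -17, -11]
Optimal cycle mean attained by: cycle 2->3->2, total (-6) + 9, length 2.
Answer: λ = 3/2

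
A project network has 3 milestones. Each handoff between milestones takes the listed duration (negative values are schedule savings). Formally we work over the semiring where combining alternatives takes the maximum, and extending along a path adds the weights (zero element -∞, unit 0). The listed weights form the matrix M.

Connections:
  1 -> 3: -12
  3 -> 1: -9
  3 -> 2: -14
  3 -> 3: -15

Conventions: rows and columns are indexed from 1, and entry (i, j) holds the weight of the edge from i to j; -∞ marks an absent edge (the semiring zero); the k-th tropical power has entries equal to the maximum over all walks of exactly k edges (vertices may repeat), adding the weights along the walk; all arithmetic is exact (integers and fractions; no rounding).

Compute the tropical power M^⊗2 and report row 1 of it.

M^⊗2:
  [-21, -26, -27]
  [-∞, -∞, -∞]
  [-24, -29, -21]
Answer: row 1 of M^⊗2 = [-21, -26, -27]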